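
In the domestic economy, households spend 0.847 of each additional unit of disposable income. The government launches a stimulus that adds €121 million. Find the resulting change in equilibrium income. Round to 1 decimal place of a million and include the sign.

+€790.8 million

Government-spending multiplier = 1/(1 − MPC) = 1/(1 − 0.847) = 1/0.153 ≈ 6.536.
ΔY = k × ΔG = (+€121 million) / 0.153 ≈ +€790.8 million.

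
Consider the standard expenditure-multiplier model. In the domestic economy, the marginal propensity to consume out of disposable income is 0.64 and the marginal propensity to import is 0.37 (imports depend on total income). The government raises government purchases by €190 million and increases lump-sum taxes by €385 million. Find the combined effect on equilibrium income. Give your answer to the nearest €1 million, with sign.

−€77 million

Expenditure multiplier = 1/(1 − c + m) = 1/(1 − 0.64 + 0.37) = 1/0.73 ≈ 1.37.
ΔG contributes k·ΔG = (+€190 million) / 0.73 ≈ +€260.3 million.
ΔT of +€385 million changes first-round spending by −c·ΔT = −€246.4 million, contributing k·(−c·ΔT) = (−€246.4 million) / 0.73 ≈ −€337.5 million.
Net ΔY = k(ΔG − c·ΔT) = (−€56.4 million) / 0.73 ≈ −€77 million.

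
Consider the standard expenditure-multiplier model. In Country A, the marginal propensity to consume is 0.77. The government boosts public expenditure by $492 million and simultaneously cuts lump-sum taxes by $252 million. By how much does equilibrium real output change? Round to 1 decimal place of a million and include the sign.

+$2,982.8 million

Expenditure multiplier = 1/(1 − MPC) = 1/(1 − 0.77) = 1/0.23 ≈ 4.348.
ΔG contributes k·ΔG = (+$492 million) / 0.23 ≈ +$2,139.1 million.
ΔT of −$252 million changes first-round spending by −c·ΔT = +$194.04 million, contributing k·(−c·ΔT) = (+$194.04 million) / 0.23 ≈ +$843.7 million.
Net ΔY = k(ΔG − c·ΔT) = (+$686.04 million) / 0.23 ≈ +$2,982.8 million.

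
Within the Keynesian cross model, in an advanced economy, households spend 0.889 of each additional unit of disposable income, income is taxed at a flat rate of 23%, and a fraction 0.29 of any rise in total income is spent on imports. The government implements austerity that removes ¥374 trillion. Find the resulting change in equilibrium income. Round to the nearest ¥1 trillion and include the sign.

−¥618 trillion

Spending multiplier = 1/(1 − c(1−t) + m) = 1/(1 − 0.889×0.77 + 0.29) = 1/0.60547 ≈ 1.652.
ΔY = k × ΔG = (−¥374 trillion) / 0.60547 ≈ −¥618 trillion.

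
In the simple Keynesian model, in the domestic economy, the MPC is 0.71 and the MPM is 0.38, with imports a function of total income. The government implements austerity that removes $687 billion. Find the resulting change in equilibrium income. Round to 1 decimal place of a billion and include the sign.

Expenditure multiplier = 1/(1 − c + m) = 1/(1 − 0.71 + 0.38) = 1/0.67 ≈ 1.493.
ΔY = k × ΔG = (−$687 billion) / 0.67 ≈ −$1,025.4 billion.

−$1,025.4 billion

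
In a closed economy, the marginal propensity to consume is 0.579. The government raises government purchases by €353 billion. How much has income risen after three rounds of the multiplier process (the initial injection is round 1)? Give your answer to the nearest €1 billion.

€676 billion

Round 1 adds ΔG = €353 billion; each later round is MPC = 0.579 times the previous.
After 3 rounds: 353 + 204.387 + 118.340073 = ΔG·(1 − c^3)/(1 − c) = 353 × (1 − 0.194104539)/0.421 ≈ €676 billion.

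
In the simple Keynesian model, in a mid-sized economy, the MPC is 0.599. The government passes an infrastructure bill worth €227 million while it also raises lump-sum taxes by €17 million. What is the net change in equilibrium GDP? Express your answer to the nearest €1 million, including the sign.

Expenditure multiplier = 1/(1 − MPC) = 1/(1 − 0.599) = 1/0.401 ≈ 2.494.
ΔG contributes k·ΔG = (+€227 million) / 0.401 ≈ +€566.1 million.
ΔT of +€17 million changes first-round spending by −c·ΔT = −€10.183 million, contributing k·(−c·ΔT) = (−€10.183 million) / 0.401 ≈ −€25.4 million.
Net ΔY = k(ΔG − c·ΔT) = (+€216.817 million) / 0.401 ≈ +€541 million.

+€541 million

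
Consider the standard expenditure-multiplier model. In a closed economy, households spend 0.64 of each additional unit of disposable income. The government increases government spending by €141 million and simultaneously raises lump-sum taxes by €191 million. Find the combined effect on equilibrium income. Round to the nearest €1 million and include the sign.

Expenditure multiplier = 1/(1 − MPC) = 1/(1 − 0.64) = 1/0.36 ≈ 2.778.
ΔG contributes k·ΔG = (+€141 million) / 0.36 ≈ +€391.7 million.
ΔT of +€191 million changes first-round spending by −c·ΔT = −€122.24 million, contributing k·(−c·ΔT) = (−€122.24 million) / 0.36 ≈ −€339.6 million.
Net ΔY = k(ΔG − c·ΔT) = (+€18.76 million) / 0.36 ≈ +€52 million.

+€52 million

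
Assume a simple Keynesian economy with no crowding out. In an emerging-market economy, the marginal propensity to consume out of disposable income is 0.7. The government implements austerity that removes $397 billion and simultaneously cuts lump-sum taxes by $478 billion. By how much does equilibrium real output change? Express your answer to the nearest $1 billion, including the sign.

−$208 billion

Expenditure multiplier = 1/(1 − MPC) = 1/(1 − 0.7) = 1/0.3 ≈ 3.333.
ΔG contributes k·ΔG = (−$397 billion) / 0.3 ≈ −$1,323.3 billion.
ΔT of −$478 billion changes first-round spending by −c·ΔT = +$334.6 billion, contributing k·(−c·ΔT) = (+$334.6 billion) / 0.3 ≈ +$1,115.3 billion.
Net ΔY = k(ΔG − c·ΔT) = (−$62.4 billion) / 0.3 = −$208 billion.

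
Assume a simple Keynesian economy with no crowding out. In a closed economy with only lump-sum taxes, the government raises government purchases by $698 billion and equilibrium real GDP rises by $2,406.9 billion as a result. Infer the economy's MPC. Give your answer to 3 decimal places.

Implied spending multiplier k = ΔY/ΔG = 2,406.9/698 ≈ 3.4483.
Since k = 1/(1 − MPC), MPC = 1 − 1/k = 1 − ΔG/ΔY = 1 − 698/2,406.9 ≈ 0.710.

0.710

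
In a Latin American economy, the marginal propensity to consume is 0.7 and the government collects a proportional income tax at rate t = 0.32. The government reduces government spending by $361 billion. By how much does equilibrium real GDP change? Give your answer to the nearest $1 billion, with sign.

Government-spending multiplier = 1/(1 − c(1−t)) = 1/(1 − 0.7×0.68) = 1/0.524 ≈ 1.908.
ΔY = k × ΔG = (−$361 billion) / 0.524 ≈ −$689 billion.

−$689 billion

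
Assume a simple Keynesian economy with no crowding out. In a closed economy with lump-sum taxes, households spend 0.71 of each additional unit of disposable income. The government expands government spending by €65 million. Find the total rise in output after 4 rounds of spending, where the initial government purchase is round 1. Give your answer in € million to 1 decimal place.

€167.2 million

Round 1 adds ΔG = €65 million; each later round is MPC = 0.71 times the previous.
After 4 rounds: 65 + 46.15 + 32.7665 + 23.264215 = ΔG·(1 − c^4)/(1 − c) = 65 × (1 − 0.25411681)/0.29 ≈ €167.2 million.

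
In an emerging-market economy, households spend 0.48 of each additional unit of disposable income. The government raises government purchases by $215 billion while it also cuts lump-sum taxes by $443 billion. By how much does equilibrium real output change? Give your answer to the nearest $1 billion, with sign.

+$822 billion

Expenditure multiplier = 1/(1 − MPC) = 1/(1 − 0.48) = 1/0.52 ≈ 1.923.
ΔG contributes k·ΔG = (+$215 billion) / 0.52 ≈ +$413.5 billion.
ΔT of −$443 billion changes first-round spending by −c·ΔT = +$212.64 billion, contributing k·(−c·ΔT) = (+$212.64 billion) / 0.52 ≈ +$408.9 billion.
Net ΔY = k(ΔG − c·ΔT) = (+$427.64 billion) / 0.52 ≈ +$822 billion.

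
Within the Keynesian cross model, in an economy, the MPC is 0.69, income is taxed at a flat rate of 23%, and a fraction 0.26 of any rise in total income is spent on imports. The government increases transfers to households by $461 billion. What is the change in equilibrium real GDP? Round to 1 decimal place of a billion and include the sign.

+$436.5 billion

The transfer change shifts disposable income by +$461 billion, so first-round consumption changes by c·ΔTR = 0.69 × (+$461 billion) = +$318.09 billion.
Expenditure multiplier = 1/(1 − c(1−t) + m) = 1/(1 − 0.69×0.77 + 0.26) = 1/0.7287 ≈ 1.372.
The transfer multiplier is c × k ≈ 0.947, so ΔY = k × (c·ΔTR) = (+$318.09 billion) / 0.7287 ≈ +$436.5 billion.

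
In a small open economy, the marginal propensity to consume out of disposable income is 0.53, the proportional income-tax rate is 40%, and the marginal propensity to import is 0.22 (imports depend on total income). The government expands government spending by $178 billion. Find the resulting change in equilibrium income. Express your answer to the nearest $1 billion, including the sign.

Government-spending multiplier = 1/(1 − c(1−t) + m) = 1/(1 − 0.53×0.6 + 0.22) = 1/0.902 ≈ 1.109.
ΔY = k × ΔG = (+$178 billion) / 0.902 ≈ +$197 billion.

+$197 billion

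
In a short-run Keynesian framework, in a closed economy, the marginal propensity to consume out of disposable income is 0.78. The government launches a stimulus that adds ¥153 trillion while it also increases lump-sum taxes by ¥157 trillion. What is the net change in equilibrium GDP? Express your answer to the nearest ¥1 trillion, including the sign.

+¥139 trillion

Expenditure multiplier = 1/(1 − MPC) = 1/(1 − 0.78) = 1/0.22 ≈ 4.545.
ΔG contributes k·ΔG = (+¥153 trillion) / 0.22 ≈ +¥695.5 trillion.
ΔT of +¥157 trillion changes first-round spending by −c·ΔT = −¥122.46 trillion, contributing k·(−c·ΔT) = (−¥122.46 trillion) / 0.22 ≈ −¥556.6 trillion.
Net ΔY = k(ΔG − c·ΔT) = (+¥30.54 trillion) / 0.22 ≈ +¥139 trillion.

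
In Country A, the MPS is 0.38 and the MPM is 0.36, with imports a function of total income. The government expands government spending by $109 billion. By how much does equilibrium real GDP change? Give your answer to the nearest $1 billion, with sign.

+$147 billion

MPC = 1 − MPS = 1 − 0.38 = 0.62.
Expenditure multiplier = 1/(1 − c + m) = 1/(1 − 0.62 + 0.36) = 1/0.74 ≈ 1.351.
ΔY = k × ΔG = (+$109 billion) / 0.74 ≈ +$147 billion.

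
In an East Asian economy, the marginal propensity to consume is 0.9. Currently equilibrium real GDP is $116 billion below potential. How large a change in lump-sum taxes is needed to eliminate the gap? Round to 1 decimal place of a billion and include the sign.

Spending multiplier = 1/(1 − MPC) = 1/(1 − 0.9) = 1/0.1 = 10.
Tax multiplier = −c·k = −0.9/0.1 = −9. Need ΔY = +$116 billion, so ΔT = ΔY/(−c·k) = −(+$116 billion) × 0.1 / 0.9 ≈ −$12.9 billion.
The government should cut lump-sum taxes by $12.9 billion.

−$12.9 billion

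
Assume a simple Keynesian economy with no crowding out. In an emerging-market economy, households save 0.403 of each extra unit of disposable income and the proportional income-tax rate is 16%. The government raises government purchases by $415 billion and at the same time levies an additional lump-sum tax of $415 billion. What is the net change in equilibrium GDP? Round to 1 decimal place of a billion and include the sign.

+$335.5 billion

MPC = 1 − MPS = 1 − 0.403 = 0.597.
Expenditure multiplier = 1/(1 − c(1−t)) = 1/(1 − 0.597×0.84) = 1/0.49852 ≈ 2.006.
ΔG contributes k·ΔG = (+$415 billion) / 0.49852 ≈ +$832.5 billion.
ΔT of +$415 billion changes first-round spending by −c·ΔT = −$247.755 billion, contributing k·(−c·ΔT) = (−$247.755 billion) / 0.49852 ≈ −$497 billion.
Net ΔY = k(ΔG − c·ΔT) = (+$167.245 billion) / 0.49852 ≈ +$335.5 billion.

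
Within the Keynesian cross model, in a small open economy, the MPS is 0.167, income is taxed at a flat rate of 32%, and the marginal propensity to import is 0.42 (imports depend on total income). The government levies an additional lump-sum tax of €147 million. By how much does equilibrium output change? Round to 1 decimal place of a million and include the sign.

MPC = 1 − MPS = 1 − 0.167 = 0.833.
A lump-sum tax change of +€147 million shifts disposable income by −€147 million; first-round consumption changes by −c × ΔT = −0.833 × (+€147 million) = −€122.451 million.
Expenditure multiplier = 1/(1 − c(1−t) + m) = 1/(1 − 0.833×0.68 + 0.42) = 1/0.85356 ≈ 1.172.
The tax multiplier is −c × k ≈ −0.976, so ΔY = k × (−c·ΔT) = (−€122.451 million) / 0.85356 ≈ −€143.5 million.

−€143.5 million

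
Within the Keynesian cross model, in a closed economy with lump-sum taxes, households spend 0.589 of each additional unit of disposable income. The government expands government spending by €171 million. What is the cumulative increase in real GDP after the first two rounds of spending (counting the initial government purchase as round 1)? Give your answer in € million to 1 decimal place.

€271.7 million

Round 1 adds ΔG = €171 million; each later round is MPC = 0.589 times the previous.
After 2 rounds: 171 + 100.719 = ΔG·(1 − c^2)/(1 − c) = 171 × (1 − 0.346921)/0.411 ≈ €271.7 million.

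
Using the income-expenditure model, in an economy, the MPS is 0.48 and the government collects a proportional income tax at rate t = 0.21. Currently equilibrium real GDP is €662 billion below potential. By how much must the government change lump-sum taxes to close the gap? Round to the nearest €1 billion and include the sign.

−€750 billion

MPC = 1 − MPS = 1 − 0.48 = 0.52.
Spending multiplier = 1/(1 − c(1−t)) = 1/(1 − 0.52×0.79) = 1/0.5892 ≈ 1.697.
Tax multiplier = −c·k = −0.52/0.5892 ≈ −0.883. Need ΔY = +€662 billion, so ΔT = ΔY/(−c·k) = −(+€662 billion) × 0.5892 / 0.52 ≈ −€750 billion.
The government should cut lump-sum taxes by €750 billion.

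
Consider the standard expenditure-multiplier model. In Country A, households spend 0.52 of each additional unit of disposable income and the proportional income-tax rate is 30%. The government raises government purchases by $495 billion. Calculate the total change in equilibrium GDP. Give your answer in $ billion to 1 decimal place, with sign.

+$778.3 billion

Expenditure multiplier = 1/(1 − c(1−t)) = 1/(1 − 0.52×0.7) = 1/0.636 ≈ 1.572.
ΔY = k × ΔG = (+$495 billion) / 0.636 ≈ +$778.3 billion.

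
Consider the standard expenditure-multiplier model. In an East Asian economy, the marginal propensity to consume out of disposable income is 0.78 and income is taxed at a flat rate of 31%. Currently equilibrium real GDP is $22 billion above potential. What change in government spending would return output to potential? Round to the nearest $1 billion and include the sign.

−$10 billion

Spending multiplier = 1/(1 − c(1−t)) = 1/(1 − 0.78×0.69) = 1/0.4618 ≈ 2.165.
Need ΔY = −$22 billion, so ΔG = ΔY/k = (−$22 billion) × 0.4618 ≈ −$10 billion.
The government should cut government spending by $10 billion.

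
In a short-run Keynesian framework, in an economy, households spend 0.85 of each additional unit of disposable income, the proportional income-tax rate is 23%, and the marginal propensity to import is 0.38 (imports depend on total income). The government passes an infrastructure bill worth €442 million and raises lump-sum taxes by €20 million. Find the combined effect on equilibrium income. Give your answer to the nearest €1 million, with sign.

Expenditure multiplier = 1/(1 − c(1−t) + m) = 1/(1 − 0.85×0.77 + 0.38) = 1/0.7255 ≈ 1.378.
ΔG contributes k·ΔG = (+€442 million) / 0.7255 ≈ +€609.2 million.
ΔT of +€20 million changes first-round spending by −c·ΔT = −€17 million, contributing k·(−c·ΔT) = (−€17 million) / 0.7255 ≈ −€23.4 million.
Net ΔY = k(ΔG − c·ΔT) = (+€425 million) / 0.7255 ≈ +€586 million.

+€586 million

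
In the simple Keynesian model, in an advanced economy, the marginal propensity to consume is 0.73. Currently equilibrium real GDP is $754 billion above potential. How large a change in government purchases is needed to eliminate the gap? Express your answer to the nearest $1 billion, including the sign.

Spending multiplier = 1/(1 − MPC) = 1/(1 − 0.73) = 1/0.27 ≈ 3.704.
Need ΔY = −$754 billion, so ΔG = ΔY/k = (−$754 billion) × 0.27 ≈ −$204 billion.
The government should cut government purchases by $204 billion.

−$204 billion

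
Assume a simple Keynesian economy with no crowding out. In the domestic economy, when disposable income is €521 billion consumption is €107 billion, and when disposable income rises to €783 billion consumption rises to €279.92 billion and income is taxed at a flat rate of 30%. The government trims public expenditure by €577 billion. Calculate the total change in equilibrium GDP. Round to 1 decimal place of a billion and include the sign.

−€1,072.5 billion

MPC = ΔC/ΔYd = (279.92 − 107)/(783 − 521) = 172.92/262 = 0.66.
Spending multiplier = 1/(1 − c(1−t)) = 1/(1 − 0.66×0.7) = 1/0.538 ≈ 1.859.
ΔY = k × ΔG = (−€577 billion) / 0.538 ≈ −€1,072.5 billion.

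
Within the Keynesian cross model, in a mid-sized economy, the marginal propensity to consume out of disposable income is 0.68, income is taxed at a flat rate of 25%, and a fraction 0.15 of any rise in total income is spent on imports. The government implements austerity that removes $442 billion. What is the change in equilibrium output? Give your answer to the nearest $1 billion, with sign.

Government-spending multiplier = 1/(1 − c(1−t) + m) = 1/(1 − 0.68×0.75 + 0.15) = 1/0.64 ≈ 1.563.
ΔY = k × ΔG = (−$442 billion) / 0.64 ≈ −$691 billion.

−$691 billion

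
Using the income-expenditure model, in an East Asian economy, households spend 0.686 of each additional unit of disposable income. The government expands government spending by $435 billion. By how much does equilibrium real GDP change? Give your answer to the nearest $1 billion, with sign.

Government-spending multiplier = 1/(1 − MPC) = 1/(1 − 0.686) = 1/0.314 ≈ 3.185.
ΔY = k × ΔG = (+$435 billion) / 0.314 ≈ +$1,385 billion.

+$1,385 billion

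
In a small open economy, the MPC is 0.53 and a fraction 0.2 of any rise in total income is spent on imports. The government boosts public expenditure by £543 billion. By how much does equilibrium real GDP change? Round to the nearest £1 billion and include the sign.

Spending multiplier = 1/(1 − c + m) = 1/(1 − 0.53 + 0.2) = 1/0.67 ≈ 1.493.
ΔY = k × ΔG = (+£543 billion) / 0.67 ≈ +£810 billion.

+£810 billion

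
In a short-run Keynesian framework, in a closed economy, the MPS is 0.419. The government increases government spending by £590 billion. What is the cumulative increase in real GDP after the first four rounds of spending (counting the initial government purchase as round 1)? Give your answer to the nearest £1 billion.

£1,248 billion

MPC = 1 − MPS = 1 − 0.419 = 0.581.
Round 1 adds ΔG = £590 billion; each later round is MPC = 0.581 times the previous.
After 4 rounds: 590 + 342.79 + 199.16099 + 115.71253519 = ΔG·(1 − c^4)/(1 − c) = 590 × (1 − 0.113947428721)/0.419 ≈ £1,248 billion.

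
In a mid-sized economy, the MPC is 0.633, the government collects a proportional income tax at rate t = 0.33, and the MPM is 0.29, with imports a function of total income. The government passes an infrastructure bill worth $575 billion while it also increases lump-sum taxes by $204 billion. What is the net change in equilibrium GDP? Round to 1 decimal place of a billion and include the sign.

Expenditure multiplier = 1/(1 − c(1−t) + m) = 1/(1 − 0.633×0.67 + 0.29) = 1/0.86589 ≈ 1.155.
ΔG contributes k·ΔG = (+$575 billion) / 0.86589 ≈ +$664.1 billion.
ΔT of +$204 billion changes first-round spending by −c·ΔT = −$129.132 billion, contributing k·(−c·ΔT) = (−$129.132 billion) / 0.86589 ≈ −$149.1 billion.
Net ΔY = k(ΔG − c·ΔT) = (+$445.868 billion) / 0.86589 ≈ +$514.9 billion.

+$514.9 billion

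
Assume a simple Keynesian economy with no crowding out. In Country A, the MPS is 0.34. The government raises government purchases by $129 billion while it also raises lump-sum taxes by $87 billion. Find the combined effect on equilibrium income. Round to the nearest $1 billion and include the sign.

MPC = 1 − MPS = 1 − 0.34 = 0.66.
Expenditure multiplier = 1/(1 − MPC) = 1/(1 − 0.66) = 1/0.34 ≈ 2.941.
ΔG contributes k·ΔG = (+$129 billion) / 0.34 ≈ +$379.4 billion.
ΔT of +$87 billion changes first-round spending by −c·ΔT = −$57.42 billion, contributing k·(−c·ΔT) = (−$57.42 billion) / 0.34 ≈ −$168.9 billion.
Net ΔY = k(ΔG − c·ΔT) = (+$71.58 billion) / 0.34 ≈ +$211 billion.

+$211 billion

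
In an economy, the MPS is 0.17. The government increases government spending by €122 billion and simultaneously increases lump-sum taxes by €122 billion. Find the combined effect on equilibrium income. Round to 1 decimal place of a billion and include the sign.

+€122.0 billion

MPC = 1 − MPS = 1 − 0.17 = 0.83.
Expenditure multiplier = 1/(1 − MPC) = 1/(1 − 0.83) = 1/0.17 ≈ 5.882.
ΔG contributes k·ΔG = (+€122 billion) / 0.17 ≈ +€717.6 billion.
ΔT of +€122 billion changes first-round spending by −c·ΔT = −€101.26 billion, contributing k·(−c·ΔT) = (−€101.26 billion) / 0.17 ≈ −€595.6 billion.
With ΔG = ΔT and no other leakages, the balanced-budget multiplier is 1, so ΔY = ΔG = +€122 billion.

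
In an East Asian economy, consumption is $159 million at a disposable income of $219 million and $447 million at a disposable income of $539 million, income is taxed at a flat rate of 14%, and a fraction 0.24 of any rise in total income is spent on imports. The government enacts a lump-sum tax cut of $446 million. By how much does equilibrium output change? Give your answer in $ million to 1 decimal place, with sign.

MPC = ΔC/ΔYd = (447 − 159)/(539 − 219) = 288/320 = 0.9.
A lump-sum tax change of −$446 million shifts disposable income by +$446 million; first-round consumption changes by −c × ΔT = −0.9 × (−$446 million) = +$401.4 million.
Expenditure multiplier = 1/(1 − c(1−t) + m) = 1/(1 − 0.9×0.86 + 0.24) = 1/0.466 ≈ 2.146.
The tax multiplier is −c × k ≈ −1.931, so ΔY = k × (−c·ΔT) = (+$401.4 million) / 0.466 ≈ +$861.4 million.

+$861.4 million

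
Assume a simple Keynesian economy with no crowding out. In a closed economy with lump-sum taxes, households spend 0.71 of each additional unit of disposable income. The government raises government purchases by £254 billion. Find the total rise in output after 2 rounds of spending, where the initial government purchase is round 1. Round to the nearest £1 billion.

Round 1 adds ΔG = £254 billion; each later round is MPC = 0.71 times the previous.
After 2 rounds: 254 + 180.34 = ΔG·(1 − c^2)/(1 − c) = 254 × (1 − 0.5041)/0.29 ≈ £434 billion.

£434 billion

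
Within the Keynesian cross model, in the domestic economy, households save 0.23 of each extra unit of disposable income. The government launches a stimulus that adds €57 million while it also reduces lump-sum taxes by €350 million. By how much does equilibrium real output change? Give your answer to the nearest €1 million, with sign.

+€1,420 million

MPC = 1 − MPS = 1 − 0.23 = 0.77.
Expenditure multiplier = 1/(1 − MPC) = 1/(1 − 0.77) = 1/0.23 ≈ 4.348.
ΔG contributes k·ΔG = (+€57 million) / 0.23 ≈ +€247.8 million.
ΔT of −€350 million changes first-round spending by −c·ΔT = +€269.5 million, contributing k·(−c·ΔT) = (+€269.5 million) / 0.23 ≈ +€1,171.7 million.
Net ΔY = k(ΔG − c·ΔT) = (+€326.5 million) / 0.23 ≈ +€1,420 million.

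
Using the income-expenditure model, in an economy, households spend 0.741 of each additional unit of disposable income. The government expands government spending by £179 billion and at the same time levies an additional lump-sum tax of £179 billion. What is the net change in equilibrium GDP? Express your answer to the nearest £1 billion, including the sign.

+£179 billion

Expenditure multiplier = 1/(1 − MPC) = 1/(1 − 0.741) = 1/0.259 ≈ 3.861.
ΔG contributes k·ΔG = (+£179 billion) / 0.259 ≈ +£691.1 billion.
ΔT of +£179 billion changes first-round spending by −c·ΔT = −£132.639 billion, contributing k·(−c·ΔT) = (−£132.639 billion) / 0.259 ≈ −£512.1 billion.
With ΔG = ΔT and no other leakages, the balanced-budget multiplier is 1, so ΔY = ΔG = +£179 billion.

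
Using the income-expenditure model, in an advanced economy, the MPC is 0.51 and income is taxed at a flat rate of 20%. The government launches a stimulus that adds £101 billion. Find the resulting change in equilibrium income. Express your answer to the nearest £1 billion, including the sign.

+£171 billion

Expenditure multiplier = 1/(1 − c(1−t)) = 1/(1 − 0.51×0.8) = 1/0.592 ≈ 1.689.
ΔY = k × ΔG = (+£101 billion) / 0.592 ≈ +£171 billion.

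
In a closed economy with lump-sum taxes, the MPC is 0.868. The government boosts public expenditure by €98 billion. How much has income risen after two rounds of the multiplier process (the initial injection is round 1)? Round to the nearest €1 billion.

€183 billion

Round 1 adds ΔG = €98 billion; each later round is MPC = 0.868 times the previous.
After 2 rounds: 98 + 85.064 = ΔG·(1 − c^2)/(1 − c) = 98 × (1 − 0.753424)/0.132 ≈ €183 billion.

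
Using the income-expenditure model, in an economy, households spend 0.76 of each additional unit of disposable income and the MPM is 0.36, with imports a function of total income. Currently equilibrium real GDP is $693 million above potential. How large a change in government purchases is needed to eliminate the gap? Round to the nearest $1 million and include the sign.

−$416 million

Spending multiplier = 1/(1 − c + m) = 1/(1 − 0.76 + 0.36) = 1/0.6 ≈ 1.667.
Need ΔY = −$693 million, so ΔG = ΔY/k = (−$693 million) × 0.6 ≈ −$416 million.
The government should cut government purchases by $416 million.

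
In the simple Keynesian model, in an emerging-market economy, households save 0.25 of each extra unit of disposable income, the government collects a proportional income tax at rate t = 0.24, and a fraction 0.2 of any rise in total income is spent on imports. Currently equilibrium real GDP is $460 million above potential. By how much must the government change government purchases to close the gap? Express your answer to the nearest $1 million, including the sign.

MPC = 1 − MPS = 1 − 0.25 = 0.75.
Spending multiplier = 1/(1 − c(1−t) + m) = 1/(1 − 0.75×0.76 + 0.2) = 1/0.63 ≈ 1.587.
Need ΔY = −$460 million, so ΔG = ΔY/k = (−$460 million) × 0.63 ≈ −$290 million.
The government should cut government purchases by $290 million.

−$290 million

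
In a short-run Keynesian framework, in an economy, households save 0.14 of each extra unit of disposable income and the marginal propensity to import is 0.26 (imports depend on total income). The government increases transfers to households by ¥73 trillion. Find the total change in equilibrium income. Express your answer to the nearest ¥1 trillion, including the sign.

MPC = 1 − MPS = 1 − 0.14 = 0.86.
The transfer change shifts disposable income by +¥73 trillion, so first-round consumption changes by c·ΔTR = 0.86 × (+¥73 trillion) = +¥62.78 trillion.
Expenditure multiplier = 1/(1 − c + m) = 1/(1 − 0.86 + 0.26) = 1/0.4 = 2.5.
The transfer multiplier is c × k = 2.15, so ΔY = k × (c·ΔTR) = (+¥62.78 trillion) / 0.4 ≈ +¥157 trillion.

+¥157 trillion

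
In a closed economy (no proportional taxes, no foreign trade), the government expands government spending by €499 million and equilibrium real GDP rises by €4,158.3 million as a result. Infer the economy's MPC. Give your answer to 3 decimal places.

0.880

Implied spending multiplier k = ΔY/ΔG = 4,158.3/499 ≈ 8.3333.
Since k = 1/(1 − MPC), MPC = 1 − 1/k = 1 − ΔG/ΔY = 1 − 499/4,158.3 ≈ 0.880.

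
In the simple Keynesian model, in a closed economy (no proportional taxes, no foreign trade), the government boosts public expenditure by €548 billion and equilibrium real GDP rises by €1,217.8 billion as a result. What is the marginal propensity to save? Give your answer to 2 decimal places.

Implied spending multiplier k = ΔY/ΔG = 1,217.8/548 ≈ 2.2223.
Since k = 1/(1 − MPC), MPC = 1 − 1/k = 1 − ΔG/ΔY = 1 − 548/1,217.8 ≈ 0.55.
MPS = 1 − MPC = 0.45.

0.45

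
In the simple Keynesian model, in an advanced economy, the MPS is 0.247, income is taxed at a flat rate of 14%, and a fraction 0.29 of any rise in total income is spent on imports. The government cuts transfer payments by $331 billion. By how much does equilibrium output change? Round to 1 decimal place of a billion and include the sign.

−$388.0 billion

MPC = 1 − MPS = 1 − 0.247 = 0.753.
The transfer change shifts disposable income by −$331 billion, so first-round consumption changes by c·ΔTR = 0.753 × (−$331 billion) = −$249.243 billion.
Expenditure multiplier = 1/(1 − c(1−t) + m) = 1/(1 − 0.753×0.86 + 0.29) = 1/0.64242 ≈ 1.557.
The transfer multiplier is c × k ≈ 1.172, so ΔY = k × (c·ΔTR) = (−$249.243 billion) / 0.64242 ≈ −$388 billion.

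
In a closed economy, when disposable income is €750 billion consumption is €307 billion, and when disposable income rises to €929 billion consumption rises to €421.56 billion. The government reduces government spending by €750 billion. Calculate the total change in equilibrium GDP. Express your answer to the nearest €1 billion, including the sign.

−€2,083 billion

MPC = ΔC/ΔYd = (421.56 − 307)/(929 − 750) = 114.56/179 = 0.64.
Government-spending multiplier = 1/(1 − MPC) = 1/(1 − 0.64) = 1/0.36 ≈ 2.778.
ΔY = k × ΔG = (−€750 billion) / 0.36 ≈ −€2,083 billion.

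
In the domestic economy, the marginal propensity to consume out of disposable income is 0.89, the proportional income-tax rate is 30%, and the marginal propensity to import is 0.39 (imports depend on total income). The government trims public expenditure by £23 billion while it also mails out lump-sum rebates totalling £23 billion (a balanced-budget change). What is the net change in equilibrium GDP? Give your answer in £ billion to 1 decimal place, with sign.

Expenditure multiplier = 1/(1 − c(1−t) + m) = 1/(1 − 0.89×0.7 + 0.39) = 1/0.767 ≈ 1.304.
ΔG contributes k·ΔG = (−£23 billion) / 0.767 ≈ −£30 billion.
ΔT of −£23 billion changes first-round spending by −c·ΔT = +£20.47 billion, contributing k·(−c·ΔT) = (+£20.47 billion) / 0.767 ≈ +£26.7 billion.
Net ΔY = k(ΔG − c·ΔT) = (−£2.53 billion) / 0.767 ≈ −£3.3 billion.

−£3.3 billion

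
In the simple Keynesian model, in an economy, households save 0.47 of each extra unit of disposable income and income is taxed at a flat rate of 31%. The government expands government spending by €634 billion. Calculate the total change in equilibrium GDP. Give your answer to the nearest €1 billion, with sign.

+€1,000 billion

MPC = 1 − MPS = 1 − 0.47 = 0.53.
Spending multiplier = 1/(1 − c(1−t)) = 1/(1 − 0.53×0.69) = 1/0.6343 ≈ 1.577.
ΔY = k × ΔG = (+€634 billion) / 0.6343 ≈ +€1,000 billion.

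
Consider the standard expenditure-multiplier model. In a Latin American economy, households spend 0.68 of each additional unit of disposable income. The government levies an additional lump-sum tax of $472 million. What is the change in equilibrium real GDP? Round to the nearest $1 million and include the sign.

−$1,003 million

A lump-sum tax change of +$472 million shifts disposable income by −$472 million; first-round consumption changes by −c × ΔT = −0.68 × (+$472 million) = −$320.96 million.
Expenditure multiplier = 1/(1 − MPC) = 1/(1 − 0.68) = 1/0.32 = 3.125.
The tax multiplier is −c × k = −2.125, so ΔY = k × (−c·ΔT) = (−$320.96 million) / 0.32 = −$1,003 million.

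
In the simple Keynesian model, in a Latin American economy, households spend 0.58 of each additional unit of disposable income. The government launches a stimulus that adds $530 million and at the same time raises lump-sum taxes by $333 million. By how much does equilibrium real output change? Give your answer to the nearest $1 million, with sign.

+$802 million

Expenditure multiplier = 1/(1 − MPC) = 1/(1 − 0.58) = 1/0.42 ≈ 2.381.
ΔG contributes k·ΔG = (+$530 million) / 0.42 ≈ +$1,261.9 million.
ΔT of +$333 million changes first-round spending by −c·ΔT = −$193.14 million, contributing k·(−c·ΔT) = (−$193.14 million) / 0.42 ≈ −$459.9 million.
Net ΔY = k(ΔG − c·ΔT) = (+$336.86 million) / 0.42 ≈ +$802 million.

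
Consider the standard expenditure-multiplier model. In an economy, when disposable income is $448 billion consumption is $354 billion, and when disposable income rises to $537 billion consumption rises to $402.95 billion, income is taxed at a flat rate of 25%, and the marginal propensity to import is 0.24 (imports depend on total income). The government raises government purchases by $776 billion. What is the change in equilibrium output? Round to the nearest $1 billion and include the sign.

+$938 billion

MPC = ΔC/ΔYd = (402.95 − 354)/(537 − 448) = 48.95/89 = 0.55.
Spending multiplier = 1/(1 − c(1−t) + m) = 1/(1 − 0.55×0.75 + 0.24) = 1/0.8275 ≈ 1.208.
ΔY = k × ΔG = (+$776 billion) / 0.8275 ≈ +$938 billion.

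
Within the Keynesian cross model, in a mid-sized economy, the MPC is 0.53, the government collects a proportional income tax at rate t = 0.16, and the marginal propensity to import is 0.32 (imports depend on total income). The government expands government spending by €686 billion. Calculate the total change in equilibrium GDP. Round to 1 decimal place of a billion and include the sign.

+€784.2 billion

Spending multiplier = 1/(1 − c(1−t) + m) = 1/(1 − 0.53×0.84 + 0.32) = 1/0.8748 ≈ 1.143.
ΔY = k × ΔG = (+€686 billion) / 0.8748 ≈ +€784.2 billion.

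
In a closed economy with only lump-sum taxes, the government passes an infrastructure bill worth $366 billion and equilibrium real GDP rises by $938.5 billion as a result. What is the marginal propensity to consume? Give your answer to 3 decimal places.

0.610

Implied spending multiplier k = ΔY/ΔG = 938.5/366 ≈ 2.5642.
Since k = 1/(1 − MPC), MPC = 1 − 1/k = 1 − ΔG/ΔY = 1 − 366/938.5 ≈ 0.610.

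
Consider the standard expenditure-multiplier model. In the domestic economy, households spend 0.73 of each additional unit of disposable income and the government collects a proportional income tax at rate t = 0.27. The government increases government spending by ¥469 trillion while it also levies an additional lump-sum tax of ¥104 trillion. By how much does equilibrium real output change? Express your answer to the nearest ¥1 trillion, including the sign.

+¥842 trillion

Expenditure multiplier = 1/(1 − c(1−t)) = 1/(1 − 0.73×0.73) = 1/0.4671 ≈ 2.141.
ΔG contributes k·ΔG = (+¥469 trillion) / 0.4671 ≈ +¥1,004.1 trillion.
ΔT of +¥104 trillion changes first-round spending by −c·ΔT = −¥75.92 trillion, contributing k·(−c·ΔT) = (−¥75.92 trillion) / 0.4671 ≈ −¥162.5 trillion.
Net ΔY = k(ΔG − c·ΔT) = (+¥393.08 trillion) / 0.4671 ≈ +¥842 trillion.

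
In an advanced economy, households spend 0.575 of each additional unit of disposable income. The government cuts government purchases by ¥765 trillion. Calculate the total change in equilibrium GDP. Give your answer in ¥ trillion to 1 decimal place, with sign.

−¥1,800.0 trillion

Government-spending multiplier = 1/(1 − MPC) = 1/(1 − 0.575) = 1/0.425 ≈ 2.353.
ΔY = k × ΔG = (−¥765 trillion) / 0.425 = −¥1,800 trillion.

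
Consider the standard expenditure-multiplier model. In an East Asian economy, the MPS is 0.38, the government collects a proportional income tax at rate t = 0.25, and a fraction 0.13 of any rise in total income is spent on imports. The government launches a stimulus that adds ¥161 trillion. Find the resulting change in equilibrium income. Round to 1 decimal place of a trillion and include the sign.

MPC = 1 − MPS = 1 − 0.38 = 0.62.
Government-spending multiplier = 1/(1 − c(1−t) + m) = 1/(1 − 0.62×0.75 + 0.13) = 1/0.665 ≈ 1.504.
ΔY = k × ΔG = (+¥161 trillion) / 0.665 ≈ +¥242.1 trillion.

+¥242.1 trillion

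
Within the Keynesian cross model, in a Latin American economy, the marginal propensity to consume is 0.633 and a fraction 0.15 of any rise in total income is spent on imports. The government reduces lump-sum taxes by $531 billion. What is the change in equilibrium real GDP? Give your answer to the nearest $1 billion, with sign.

A lump-sum tax change of −$531 billion shifts disposable income by +$531 billion; first-round consumption changes by −c × ΔT = −0.633 × (−$531 billion) = +$336.123 billion.
Expenditure multiplier = 1/(1 − c + m) = 1/(1 − 0.633 + 0.15) = 1/0.517 ≈ 1.934.
The tax multiplier is −c × k ≈ −1.224, so ΔY = k × (−c·ΔT) = (+$336.123 billion) / 0.517 ≈ +$650 billion.

+$650 billion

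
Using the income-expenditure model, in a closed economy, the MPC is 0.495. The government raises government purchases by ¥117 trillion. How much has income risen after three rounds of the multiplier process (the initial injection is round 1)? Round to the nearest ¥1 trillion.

¥204 trillion

Round 1 adds ΔG = ¥117 trillion; each later round is MPC = 0.495 times the previous.
After 3 rounds: 117 + 57.915 + 28.667925 = ΔG·(1 − c^3)/(1 − c) = 117 × (1 − 0.121287375)/0.505 ≈ ¥204 trillion.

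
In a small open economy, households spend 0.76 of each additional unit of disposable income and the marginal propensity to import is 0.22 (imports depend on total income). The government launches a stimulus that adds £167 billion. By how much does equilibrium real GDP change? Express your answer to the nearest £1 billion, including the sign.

Spending multiplier = 1/(1 − c + m) = 1/(1 − 0.76 + 0.22) = 1/0.46 ≈ 2.174.
ΔY = k × ΔG = (+£167 billion) / 0.46 ≈ +£363 billion.

+£363 billion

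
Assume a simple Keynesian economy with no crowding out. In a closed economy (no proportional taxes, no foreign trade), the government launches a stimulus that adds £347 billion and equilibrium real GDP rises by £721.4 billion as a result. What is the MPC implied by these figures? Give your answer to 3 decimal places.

0.519

Implied spending multiplier k = ΔY/ΔG = 721.4/347 ≈ 2.079.
Since k = 1/(1 − MPC), MPC = 1 − 1/k = 1 − ΔG/ΔY = 1 − 347/721.4 ≈ 0.519.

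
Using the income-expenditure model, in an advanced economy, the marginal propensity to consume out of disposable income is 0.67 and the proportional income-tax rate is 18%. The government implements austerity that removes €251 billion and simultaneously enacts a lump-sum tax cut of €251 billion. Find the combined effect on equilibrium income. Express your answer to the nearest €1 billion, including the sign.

Expenditure multiplier = 1/(1 − c(1−t)) = 1/(1 − 0.67×0.82) = 1/0.4506 ≈ 2.219.
ΔG contributes k·ΔG = (−€251 billion) / 0.4506 ≈ −€557 billion.
ΔT of −€251 billion changes first-round spending by −c·ΔT = +€168.17 billion, contributing k·(−c·ΔT) = (+€168.17 billion) / 0.4506 ≈ +€373.2 billion.
Net ΔY = k(ΔG − c·ΔT) = (−€82.83 billion) / 0.4506 ≈ −€184 billion.

−€184 billion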